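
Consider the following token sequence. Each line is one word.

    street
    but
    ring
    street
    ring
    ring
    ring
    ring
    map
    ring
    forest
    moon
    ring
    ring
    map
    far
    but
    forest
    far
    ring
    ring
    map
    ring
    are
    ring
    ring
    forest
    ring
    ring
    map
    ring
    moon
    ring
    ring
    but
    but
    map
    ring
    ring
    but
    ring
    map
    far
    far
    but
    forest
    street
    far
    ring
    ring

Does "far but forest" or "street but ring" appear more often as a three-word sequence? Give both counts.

"far but forest": 2 occurrences
"street but ring": 1 occurrence

"far but forest" (2 vs 1)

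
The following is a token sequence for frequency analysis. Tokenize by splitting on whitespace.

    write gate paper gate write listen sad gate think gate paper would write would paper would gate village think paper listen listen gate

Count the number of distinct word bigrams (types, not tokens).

20

23 tokens → 22 bigram windows in total.
Repeated bigrams (each contributes count−1 duplicates):
  gate paper: 2
  paper would: 2
2 duplicate windows → 22 − 2 = 20 distinct.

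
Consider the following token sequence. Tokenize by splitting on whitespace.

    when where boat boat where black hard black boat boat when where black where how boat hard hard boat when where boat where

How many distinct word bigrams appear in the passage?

15

23 tokens → 22 bigram windows in total.
Repeated bigrams (each contributes count−1 duplicates):
  when where: 3
  boat boat: 2
  boat when: 2
  boat where: 2
  where black: 2
  where boat: 2
7 duplicate windows → 22 − 7 = 15 distinct.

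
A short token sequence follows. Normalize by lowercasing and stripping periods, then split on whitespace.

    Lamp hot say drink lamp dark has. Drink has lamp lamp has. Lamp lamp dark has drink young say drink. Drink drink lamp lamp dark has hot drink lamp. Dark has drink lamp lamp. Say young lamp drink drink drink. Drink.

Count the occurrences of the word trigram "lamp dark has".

Scanning the 39 overlapping trigram windows for "lamp dark has":
  position 5–7: lamp dark has
  position 14–16: lamp dark has
  position 24–26: lamp dark has
  position 29–31: lamp dark has

4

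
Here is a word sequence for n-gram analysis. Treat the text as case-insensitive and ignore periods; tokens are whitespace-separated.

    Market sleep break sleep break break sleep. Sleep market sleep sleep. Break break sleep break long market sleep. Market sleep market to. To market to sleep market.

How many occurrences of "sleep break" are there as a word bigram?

Scanning the 26 overlapping bigram windows for "sleep break":
  position 2–3: sleep break
  position 4–5: sleep break
  position 11–12: sleep break
  position 14–15: sleep break

4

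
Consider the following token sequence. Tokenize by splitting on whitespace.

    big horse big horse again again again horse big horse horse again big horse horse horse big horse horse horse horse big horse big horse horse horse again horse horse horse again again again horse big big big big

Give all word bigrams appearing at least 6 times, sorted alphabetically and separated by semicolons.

big horse; horse big; horse horse

Bigram counts meeting the condition (at least 6 times):
  big horse: 7
  horse big: 6
  horse horse: 10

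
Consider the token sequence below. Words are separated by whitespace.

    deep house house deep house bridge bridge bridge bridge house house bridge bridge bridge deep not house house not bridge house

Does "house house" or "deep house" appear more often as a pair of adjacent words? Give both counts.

"house house": 3 occurrences
"deep house": 2 occurrences

"house house" (3 vs 2)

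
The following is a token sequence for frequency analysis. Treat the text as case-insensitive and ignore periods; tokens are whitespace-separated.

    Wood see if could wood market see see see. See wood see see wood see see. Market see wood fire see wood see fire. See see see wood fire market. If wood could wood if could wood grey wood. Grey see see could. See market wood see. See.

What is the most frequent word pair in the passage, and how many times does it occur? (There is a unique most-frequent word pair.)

"see see", 9 times

Bigram frequencies (highest first):
  see see: 9
  wood see: 5
  see wood: 5
  could wood: 3
  if could: 2
  market see: 2
  … (17 more, each ≤ 2)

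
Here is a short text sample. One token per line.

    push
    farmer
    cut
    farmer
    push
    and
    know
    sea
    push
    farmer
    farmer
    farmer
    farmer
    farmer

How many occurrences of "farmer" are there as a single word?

Scanning the 14 tokens for "farmer":
  position 2: farmer
  position 4: farmer
  position 10: farmer
  position 11: farmer
  position 12: farmer
  position 13: farmer
  position 14: farmer

7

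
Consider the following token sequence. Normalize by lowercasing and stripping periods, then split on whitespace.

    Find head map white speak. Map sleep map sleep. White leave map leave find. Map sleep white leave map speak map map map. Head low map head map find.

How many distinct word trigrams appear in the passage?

29 tokens → 27 trigram windows in total.
Repeated trigrams (each contributes count−1 duplicates):
  map sleep white: 2
  sleep white leave: 2
  white leave map: 2
3 duplicate windows → 27 − 3 = 24 distinct.

24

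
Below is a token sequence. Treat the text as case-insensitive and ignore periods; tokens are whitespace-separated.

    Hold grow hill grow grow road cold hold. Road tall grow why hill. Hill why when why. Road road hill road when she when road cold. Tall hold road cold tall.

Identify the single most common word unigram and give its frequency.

Unigram frequencies (highest first):
  road: 7
  grow: 4
  hill: 4
  hold: 3
  cold: 3
  tall: 3
  … (3 more, each ≤ 3)

"road", 7 times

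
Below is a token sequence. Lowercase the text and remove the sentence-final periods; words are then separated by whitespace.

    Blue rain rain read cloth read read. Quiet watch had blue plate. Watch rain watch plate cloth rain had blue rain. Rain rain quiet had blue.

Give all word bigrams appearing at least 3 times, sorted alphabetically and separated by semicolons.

Bigram counts meeting the condition (at least 3 times):
  had blue: 3
  rain rain: 3

had blue; rain rain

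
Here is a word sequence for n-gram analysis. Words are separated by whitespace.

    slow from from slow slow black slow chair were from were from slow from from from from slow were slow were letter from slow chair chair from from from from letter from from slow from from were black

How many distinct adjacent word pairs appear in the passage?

38 tokens → 37 bigram windows in total.
Repeated bigrams (each contributes count−1 duplicates):
  from from: 9
  from slow: 5
  slow from: 3
  from were: 2
  letter from: 2
  slow chair: 2
  slow were: 2
  were from: 2
19 duplicate windows → 37 − 19 = 18 distinct.

18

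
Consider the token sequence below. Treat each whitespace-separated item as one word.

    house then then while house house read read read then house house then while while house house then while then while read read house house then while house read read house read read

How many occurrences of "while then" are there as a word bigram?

Scanning the 32 overlapping bigram windows for "while then":
  position 19–20: while then

1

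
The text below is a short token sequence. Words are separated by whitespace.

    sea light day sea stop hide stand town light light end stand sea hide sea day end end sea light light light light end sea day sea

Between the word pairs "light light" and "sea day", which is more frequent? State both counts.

"light light": 4 occurrences
"sea day": 2 occurrences

"light light" (4 vs 2)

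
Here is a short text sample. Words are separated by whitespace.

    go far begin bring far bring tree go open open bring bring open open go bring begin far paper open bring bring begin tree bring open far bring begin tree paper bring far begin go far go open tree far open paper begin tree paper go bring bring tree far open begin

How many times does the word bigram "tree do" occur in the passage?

Scanning the 51 overlapping bigram windows for "tree do":
  (none found)

0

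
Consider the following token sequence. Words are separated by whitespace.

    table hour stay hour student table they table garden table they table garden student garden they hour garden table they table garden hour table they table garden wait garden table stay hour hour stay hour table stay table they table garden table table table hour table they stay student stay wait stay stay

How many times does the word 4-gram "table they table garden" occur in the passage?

Scanning the 50 overlapping 4-gram windows for "table they table garden":
  position 6–9: table they table garden
  position 10–13: table they table garden
  position 19–22: table they table garden
  position 24–27: table they table garden
  position 38–41: table they table garden

5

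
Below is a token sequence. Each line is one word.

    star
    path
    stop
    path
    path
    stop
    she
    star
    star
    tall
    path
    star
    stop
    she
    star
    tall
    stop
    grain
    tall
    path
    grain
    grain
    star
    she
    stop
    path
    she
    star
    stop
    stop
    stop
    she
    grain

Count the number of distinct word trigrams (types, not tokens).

30

33 tokens → 31 trigram windows in total.
Repeated trigrams (each contributes count−1 duplicates):
  stop she star: 2
1 duplicate windows → 31 − 1 = 30 distinct.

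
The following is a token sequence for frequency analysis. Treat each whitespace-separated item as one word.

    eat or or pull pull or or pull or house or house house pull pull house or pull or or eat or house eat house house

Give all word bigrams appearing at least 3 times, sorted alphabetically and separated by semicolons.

or house; or or; or pull; pull or

Bigram counts meeting the condition (at least 3 times):
  or house: 3
  or or: 3
  or pull: 3
  pull or: 3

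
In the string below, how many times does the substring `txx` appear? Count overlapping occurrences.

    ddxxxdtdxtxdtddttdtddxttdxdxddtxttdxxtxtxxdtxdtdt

1

Sliding a length-3 window over the 49 characters (47 positions):
  position 40–42: txx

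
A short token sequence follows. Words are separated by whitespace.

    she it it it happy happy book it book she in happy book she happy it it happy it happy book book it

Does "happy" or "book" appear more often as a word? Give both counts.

"happy" (6 vs 5)

"happy": 6 occurrences
"book": 5 occurrences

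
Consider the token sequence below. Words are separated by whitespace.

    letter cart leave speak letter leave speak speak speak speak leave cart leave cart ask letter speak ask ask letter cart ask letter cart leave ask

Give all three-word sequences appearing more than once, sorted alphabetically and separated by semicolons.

ask letter cart; cart ask letter; letter cart leave; speak speak speak

Trigram counts meeting the condition (more than once):
  ask letter cart: 2
  cart ask letter: 2
  letter cart leave: 2
  speak speak speak: 2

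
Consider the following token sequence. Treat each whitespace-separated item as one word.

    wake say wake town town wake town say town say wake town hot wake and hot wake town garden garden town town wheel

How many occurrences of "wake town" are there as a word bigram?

4

Scanning the 22 overlapping bigram windows for "wake town":
  position 3–4: wake town
  position 6–7: wake town
  position 11–12: wake town
  position 17–18: wake town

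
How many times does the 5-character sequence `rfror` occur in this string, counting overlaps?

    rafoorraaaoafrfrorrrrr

Sliding a length-5 window over the 22 characters (18 positions):
  position 14–18: rfror

1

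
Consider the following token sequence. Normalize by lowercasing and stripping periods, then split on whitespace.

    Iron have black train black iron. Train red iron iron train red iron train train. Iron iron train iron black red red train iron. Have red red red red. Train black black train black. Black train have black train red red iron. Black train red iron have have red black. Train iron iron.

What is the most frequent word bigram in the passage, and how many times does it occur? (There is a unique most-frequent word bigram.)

Bigram frequencies (highest first):
  black train: 6
  red red: 5
  iron train: 4
  train red: 4
  red iron: 4
  train iron: 4
  … (14 more, each ≤ 3)

"black train", 6 times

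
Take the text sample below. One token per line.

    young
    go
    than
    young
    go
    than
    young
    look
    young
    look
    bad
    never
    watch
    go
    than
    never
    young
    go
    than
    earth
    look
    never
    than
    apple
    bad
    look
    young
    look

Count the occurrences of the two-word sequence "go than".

4

Scanning the 27 overlapping bigram windows for "go than":
  position 2–3: go than
  position 5–6: go than
  position 14–15: go than
  position 18–19: go than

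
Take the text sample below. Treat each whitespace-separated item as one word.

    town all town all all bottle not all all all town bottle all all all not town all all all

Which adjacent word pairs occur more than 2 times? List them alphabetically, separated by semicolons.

Bigram counts meeting the condition (more than 2 times):
  all all: 7
  town all: 3

all all; town all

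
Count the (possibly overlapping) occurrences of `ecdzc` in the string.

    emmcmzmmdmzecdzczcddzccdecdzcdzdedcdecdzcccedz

3

Sliding a length-5 window over the 46 characters (42 positions):
  position 12–16: ecdzc
  position 25–29: ecdzc
  position 37–41: ecdzc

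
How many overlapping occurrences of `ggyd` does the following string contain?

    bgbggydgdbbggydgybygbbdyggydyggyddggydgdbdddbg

5

Sliding a length-4 window over the 46 characters (43 positions):
  position 4–7: ggyd
  position 12–15: ggyd
  position 25–28: ggyd
  position 30–33: ggyd
  position 35–38: ggyd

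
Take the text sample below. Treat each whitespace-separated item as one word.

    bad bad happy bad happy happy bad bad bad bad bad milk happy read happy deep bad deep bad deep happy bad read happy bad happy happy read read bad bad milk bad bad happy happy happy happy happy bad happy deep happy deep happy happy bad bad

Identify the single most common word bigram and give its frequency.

"bad bad", 8 times

Bigram frequencies (highest first):
  bad bad: 8
  happy happy: 7
  happy bad: 6
  bad happy: 5
  happy deep: 3
  deep happy: 3
  … (10 more, each ≤ 2)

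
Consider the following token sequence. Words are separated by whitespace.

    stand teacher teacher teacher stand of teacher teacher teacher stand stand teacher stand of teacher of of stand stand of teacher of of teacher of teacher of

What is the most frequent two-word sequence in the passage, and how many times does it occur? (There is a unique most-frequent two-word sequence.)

Bigram frequencies (highest first):
  of teacher: 5
  teacher teacher: 4
  teacher of: 4
  teacher stand: 3
  stand of: 3
  stand teacher: 2
  … (3 more, each ≤ 2)

"of teacher", 5 times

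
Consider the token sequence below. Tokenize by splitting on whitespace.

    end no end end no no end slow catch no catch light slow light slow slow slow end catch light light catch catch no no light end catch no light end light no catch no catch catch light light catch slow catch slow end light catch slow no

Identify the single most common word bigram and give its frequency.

"catch no", 4 times

Bigram frequencies (highest first):
  catch no: 4
  no catch: 3
  catch light: 3
  light catch: 3
  catch slow: 3
  end no: 2
  … (17 more, each ≤ 2)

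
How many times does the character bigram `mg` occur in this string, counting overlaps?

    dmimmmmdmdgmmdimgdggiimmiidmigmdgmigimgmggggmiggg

Sliding a length-2 window over the 49 characters (48 positions):
  position 16–17: mg
  position 38–39: mg
  position 40–41: mg

3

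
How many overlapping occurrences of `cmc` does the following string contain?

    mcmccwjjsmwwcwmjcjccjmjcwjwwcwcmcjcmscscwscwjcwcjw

2

Sliding a length-3 window over the 50 characters (48 positions):
  position 2–4: cmc
  position 31–33: cmc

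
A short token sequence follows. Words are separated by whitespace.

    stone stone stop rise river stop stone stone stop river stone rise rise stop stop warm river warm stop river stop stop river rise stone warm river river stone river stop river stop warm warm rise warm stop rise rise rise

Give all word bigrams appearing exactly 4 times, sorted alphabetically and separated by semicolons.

Bigram counts meeting the condition (exactly 4 times):
  river stop: 4
  stop river: 4

river stop; stop river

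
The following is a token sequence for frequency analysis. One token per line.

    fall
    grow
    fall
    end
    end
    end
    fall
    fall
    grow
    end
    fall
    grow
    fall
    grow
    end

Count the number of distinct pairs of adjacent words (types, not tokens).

7

15 tokens → 14 bigram windows in total.
Repeated bigrams (each contributes count−1 duplicates):
  fall grow: 4
  end end: 2
  end fall: 2
  grow end: 2
  grow fall: 2
7 duplicate windows → 14 − 7 = 7 distinct.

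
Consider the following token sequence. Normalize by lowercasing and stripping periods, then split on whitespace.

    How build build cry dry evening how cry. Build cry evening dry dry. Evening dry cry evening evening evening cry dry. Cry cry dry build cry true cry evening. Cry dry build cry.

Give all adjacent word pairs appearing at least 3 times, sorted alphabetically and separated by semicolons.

build cry; cry dry; cry evening

Bigram counts meeting the condition (at least 3 times):
  build cry: 4
  cry dry: 4
  cry evening: 3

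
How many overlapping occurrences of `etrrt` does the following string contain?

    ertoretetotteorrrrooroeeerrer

Sliding a length-5 window over the 29 characters (25 positions):
  (no match at any position)

0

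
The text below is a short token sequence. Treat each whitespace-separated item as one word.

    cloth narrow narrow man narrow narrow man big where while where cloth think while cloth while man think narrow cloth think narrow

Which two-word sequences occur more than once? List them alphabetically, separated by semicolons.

Bigram counts meeting the condition (more than once):
  cloth think: 2
  narrow man: 2
  narrow narrow: 2
  think narrow: 2

cloth think; narrow man; narrow narrow; think narrow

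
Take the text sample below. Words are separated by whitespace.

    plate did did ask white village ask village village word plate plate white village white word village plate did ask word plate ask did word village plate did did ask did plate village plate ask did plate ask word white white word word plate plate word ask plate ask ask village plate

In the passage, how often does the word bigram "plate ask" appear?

4

Scanning the 51 overlapping bigram windows for "plate ask":
  position 22–23: plate ask
  position 34–35: plate ask
  position 37–38: plate ask
  position 48–49: plate ask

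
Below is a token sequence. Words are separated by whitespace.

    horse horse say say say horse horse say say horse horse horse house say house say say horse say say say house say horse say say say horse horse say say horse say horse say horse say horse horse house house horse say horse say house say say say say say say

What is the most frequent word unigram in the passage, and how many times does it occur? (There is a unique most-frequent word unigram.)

"say", 28 times

Unigram frequencies (highest first):
  say: 28
  horse: 18
  house: 6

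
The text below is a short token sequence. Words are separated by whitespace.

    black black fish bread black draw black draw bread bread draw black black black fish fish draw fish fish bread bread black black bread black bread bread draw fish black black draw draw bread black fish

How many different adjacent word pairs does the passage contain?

15

36 tokens → 35 bigram windows in total.
Repeated bigrams (each contributes count−1 duplicates):
  black black: 5
  bread black: 4
  black draw: 3
  black fish: 3
  bread bread: 3
  black bread: 2
  bread draw: 2
  draw black: 2
  … (4 more repeated)
20 duplicate windows → 35 − 20 = 15 distinct.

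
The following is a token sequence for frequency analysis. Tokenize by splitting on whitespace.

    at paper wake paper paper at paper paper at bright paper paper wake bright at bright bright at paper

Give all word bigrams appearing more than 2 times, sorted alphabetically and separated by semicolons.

at paper; paper paper

Bigram counts meeting the condition (more than 2 times):
  at paper: 3
  paper paper: 3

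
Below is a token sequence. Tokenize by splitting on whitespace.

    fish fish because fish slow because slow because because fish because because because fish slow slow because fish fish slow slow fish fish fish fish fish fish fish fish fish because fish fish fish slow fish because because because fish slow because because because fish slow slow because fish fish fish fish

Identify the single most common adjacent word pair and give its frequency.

Bigram frequencies (highest first):
  fish fish: 15
  because fish: 8
  because because: 7
  fish slow: 6
  slow because: 5
  fish because: 4
  … (3 more, each ≤ 3)

"fish fish", 15 times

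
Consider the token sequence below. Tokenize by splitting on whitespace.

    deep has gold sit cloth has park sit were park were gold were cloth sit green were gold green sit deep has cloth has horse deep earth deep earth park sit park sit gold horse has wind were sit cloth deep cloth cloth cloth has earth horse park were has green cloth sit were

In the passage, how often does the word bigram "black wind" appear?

Scanning the 53 overlapping bigram windows for "black wind":
  (none found)

0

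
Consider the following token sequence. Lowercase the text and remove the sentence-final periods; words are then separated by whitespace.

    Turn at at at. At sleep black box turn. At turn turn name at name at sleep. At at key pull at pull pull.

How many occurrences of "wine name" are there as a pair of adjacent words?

Scanning the 23 overlapping bigram windows for "wine name":
  (none found)

0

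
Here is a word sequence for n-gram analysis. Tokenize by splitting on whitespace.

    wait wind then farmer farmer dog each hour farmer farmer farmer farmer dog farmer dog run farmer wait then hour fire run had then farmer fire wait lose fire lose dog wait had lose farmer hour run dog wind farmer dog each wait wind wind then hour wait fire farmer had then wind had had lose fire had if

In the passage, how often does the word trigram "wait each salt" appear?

0

Scanning the 57 overlapping trigram windows for "wait each salt":
  (none found)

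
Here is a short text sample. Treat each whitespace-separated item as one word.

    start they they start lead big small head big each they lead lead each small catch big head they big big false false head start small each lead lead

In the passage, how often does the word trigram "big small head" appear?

1

Scanning the 27 overlapping trigram windows for "big small head":
  position 6–8: big small head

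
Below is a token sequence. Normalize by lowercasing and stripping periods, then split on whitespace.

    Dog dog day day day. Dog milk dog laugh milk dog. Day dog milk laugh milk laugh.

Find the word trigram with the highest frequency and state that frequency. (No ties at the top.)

Trigram frequencies (highest first):
  day dog milk: 2
  dog dog day: 1
  dog day day: 1
  day day day: 1
  day day dog: 1
  dog milk dog: 1
  … (8 more, each ≤ 1)

"day dog milk", 2 times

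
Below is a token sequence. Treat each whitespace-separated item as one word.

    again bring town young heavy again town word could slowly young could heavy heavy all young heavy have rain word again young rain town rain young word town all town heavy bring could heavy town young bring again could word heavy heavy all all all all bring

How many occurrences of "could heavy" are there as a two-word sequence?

2

Scanning the 46 overlapping bigram windows for "could heavy":
  position 12–13: could heavy
  position 33–34: could heavy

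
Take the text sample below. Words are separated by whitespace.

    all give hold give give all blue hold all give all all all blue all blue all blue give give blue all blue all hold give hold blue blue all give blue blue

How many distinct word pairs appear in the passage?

33 tokens → 32 bigram windows in total.
Repeated bigrams (each contributes count−1 duplicates):
  all blue: 5
  blue all: 5
  all give: 3
  all all: 2
  blue blue: 2
  give all: 2
  give blue: 2
  give give: 2
  … (2 more repeated)
17 duplicate windows → 32 − 17 = 15 distinct.

15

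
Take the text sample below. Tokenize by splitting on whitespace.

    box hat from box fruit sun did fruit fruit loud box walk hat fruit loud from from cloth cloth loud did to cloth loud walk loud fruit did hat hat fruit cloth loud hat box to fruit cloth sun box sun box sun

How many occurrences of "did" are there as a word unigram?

3

Scanning the 43 tokens for "did":
  position 7: did
  position 21: did
  position 28: did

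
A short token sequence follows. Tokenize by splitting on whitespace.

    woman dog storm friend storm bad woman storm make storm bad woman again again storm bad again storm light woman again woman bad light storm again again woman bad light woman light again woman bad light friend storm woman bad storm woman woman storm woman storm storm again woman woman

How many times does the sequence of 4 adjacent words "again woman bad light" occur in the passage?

Scanning the 47 overlapping 4-gram windows for "again woman bad light":
  position 21–24: again woman bad light
  position 27–30: again woman bad light
  position 33–36: again woman bad light

3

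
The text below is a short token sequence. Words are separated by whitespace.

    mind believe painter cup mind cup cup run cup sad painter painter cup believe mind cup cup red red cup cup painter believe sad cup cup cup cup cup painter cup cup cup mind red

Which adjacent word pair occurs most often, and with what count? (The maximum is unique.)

Bigram frequencies (highest first):
  cup cup: 9
  painter cup: 3
  cup mind: 2
  mind cup: 2
  cup painter: 2
  mind believe: 1
  … (15 more, each ≤ 1)

"cup cup", 9 times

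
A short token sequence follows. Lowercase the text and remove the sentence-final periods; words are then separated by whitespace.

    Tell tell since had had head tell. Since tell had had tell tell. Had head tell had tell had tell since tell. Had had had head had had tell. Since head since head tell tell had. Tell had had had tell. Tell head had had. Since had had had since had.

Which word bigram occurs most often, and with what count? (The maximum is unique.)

Bigram frequencies (highest first):
  had had: 10
  tell had: 7
  had tell: 6
  tell tell: 4
  tell since: 4
  since had: 3
  … (8 more, each ≤ 3)

"had had", 10 times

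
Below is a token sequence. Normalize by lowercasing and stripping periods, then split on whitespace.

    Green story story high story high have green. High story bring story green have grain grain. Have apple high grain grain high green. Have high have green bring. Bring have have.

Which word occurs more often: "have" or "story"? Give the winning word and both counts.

"have": 7 occurrences
"story": 5 occurrences

"have" (7 vs 5)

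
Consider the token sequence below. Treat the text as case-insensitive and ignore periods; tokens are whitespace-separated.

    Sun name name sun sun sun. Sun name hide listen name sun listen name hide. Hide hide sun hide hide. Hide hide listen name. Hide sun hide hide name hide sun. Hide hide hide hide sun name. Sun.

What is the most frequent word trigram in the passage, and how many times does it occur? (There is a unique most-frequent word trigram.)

Trigram frequencies (highest first):
  hide hide hide: 5
  hide sun hide: 3
  sun hide hide: 3
  sun sun sun: 2
  hide listen name: 2
  listen name hide: 2
  … (17 more, each ≤ 2)

"hide hide hide", 5 times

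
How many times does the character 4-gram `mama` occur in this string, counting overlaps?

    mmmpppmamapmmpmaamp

Sliding a length-4 window over the 19 characters (16 positions):
  position 7–10: mama

1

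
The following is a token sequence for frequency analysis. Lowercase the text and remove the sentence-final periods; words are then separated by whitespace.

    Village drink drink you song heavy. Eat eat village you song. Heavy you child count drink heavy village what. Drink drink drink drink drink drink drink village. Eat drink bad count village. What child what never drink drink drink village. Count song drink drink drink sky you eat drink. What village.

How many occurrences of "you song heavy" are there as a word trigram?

Scanning the 49 overlapping trigram windows for "you song heavy":
  position 4–6: you song heavy
  position 10–12: you song heavy

2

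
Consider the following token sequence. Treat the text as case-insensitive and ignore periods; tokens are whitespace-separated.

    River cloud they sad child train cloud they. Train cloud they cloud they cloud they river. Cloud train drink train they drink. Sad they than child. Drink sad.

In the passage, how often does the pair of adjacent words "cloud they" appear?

Scanning the 27 overlapping bigram windows for "cloud they":
  position 2–3: cloud they
  position 7–8: cloud they
  position 10–11: cloud they
  position 12–13: cloud they
  position 14–15: cloud they

5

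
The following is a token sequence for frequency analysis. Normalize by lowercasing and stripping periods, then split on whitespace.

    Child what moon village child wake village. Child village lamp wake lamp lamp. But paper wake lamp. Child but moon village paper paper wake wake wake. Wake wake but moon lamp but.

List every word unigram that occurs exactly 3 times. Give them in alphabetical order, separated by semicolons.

Unigram counts meeting the condition (exactly 3 times):
  moon: 3
  paper: 3

moon; paper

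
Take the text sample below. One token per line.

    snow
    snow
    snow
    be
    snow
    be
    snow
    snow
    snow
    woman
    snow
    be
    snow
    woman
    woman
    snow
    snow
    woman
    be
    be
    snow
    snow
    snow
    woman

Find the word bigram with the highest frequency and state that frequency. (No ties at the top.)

Bigram frequencies (highest first):
  snow snow: 7
  be snow: 4
  snow woman: 4
  snow be: 3
  woman snow: 2
  woman woman: 1
  … (2 more, each ≤ 1)

"snow snow", 7 times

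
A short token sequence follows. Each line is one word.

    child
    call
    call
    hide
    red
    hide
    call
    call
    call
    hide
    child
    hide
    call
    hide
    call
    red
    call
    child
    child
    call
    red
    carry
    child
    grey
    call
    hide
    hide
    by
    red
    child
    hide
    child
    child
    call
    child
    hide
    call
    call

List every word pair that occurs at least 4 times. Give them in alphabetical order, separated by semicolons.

call call; call hide; hide call

Bigram counts meeting the condition (at least 4 times):
  call call: 4
  call hide: 4
  hide call: 4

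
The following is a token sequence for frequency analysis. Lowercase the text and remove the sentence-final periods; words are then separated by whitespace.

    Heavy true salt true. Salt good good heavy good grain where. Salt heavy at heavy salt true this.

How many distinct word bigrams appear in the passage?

18 tokens → 17 bigram windows in total.
Repeated bigrams (each contributes count−1 duplicates):
  salt true: 2
  true salt: 2
2 duplicate windows → 17 − 2 = 15 distinct.

15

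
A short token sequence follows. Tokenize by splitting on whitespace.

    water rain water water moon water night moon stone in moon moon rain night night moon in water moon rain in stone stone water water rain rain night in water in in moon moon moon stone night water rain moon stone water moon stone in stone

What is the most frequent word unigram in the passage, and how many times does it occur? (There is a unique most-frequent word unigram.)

Unigram frequencies (highest first):
  moon: 11
  water: 10
  stone: 7
  in: 7
  rain: 6
  night: 5

"moon", 11 times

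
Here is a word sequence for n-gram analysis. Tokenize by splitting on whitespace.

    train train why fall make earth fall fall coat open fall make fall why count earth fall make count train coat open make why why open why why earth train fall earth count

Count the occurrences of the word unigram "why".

6

Scanning the 33 tokens for "why":
  position 3: why
  position 14: why
  position 24: why
  position 25: why
  position 27: why
  position 28: why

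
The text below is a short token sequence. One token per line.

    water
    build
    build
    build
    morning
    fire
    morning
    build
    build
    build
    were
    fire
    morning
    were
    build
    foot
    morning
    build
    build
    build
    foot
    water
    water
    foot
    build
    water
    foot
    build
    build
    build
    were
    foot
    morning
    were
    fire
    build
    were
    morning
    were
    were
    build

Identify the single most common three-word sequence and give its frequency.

"build build build", 4 times

Trigram frequencies (highest first):
  build build build: 4
  morning build build: 2
  build build were: 2
  water foot build: 2
  water build build: 1
  build build morning: 1
  … (27 more, each ≤ 1)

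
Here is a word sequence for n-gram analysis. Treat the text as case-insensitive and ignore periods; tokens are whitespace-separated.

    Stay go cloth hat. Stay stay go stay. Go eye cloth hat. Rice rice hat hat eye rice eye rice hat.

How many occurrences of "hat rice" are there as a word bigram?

1

Scanning the 20 overlapping bigram windows for "hat rice":
  position 12–13: hat rice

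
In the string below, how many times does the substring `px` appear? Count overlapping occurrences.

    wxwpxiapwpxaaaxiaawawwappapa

Sliding a length-2 window over the 28 characters (27 positions):
  position 4–5: px
  position 10–11: px

2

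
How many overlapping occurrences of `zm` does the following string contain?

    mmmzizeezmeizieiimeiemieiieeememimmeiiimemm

Sliding a length-2 window over the 43 characters (42 positions):
  position 9–10: zm

1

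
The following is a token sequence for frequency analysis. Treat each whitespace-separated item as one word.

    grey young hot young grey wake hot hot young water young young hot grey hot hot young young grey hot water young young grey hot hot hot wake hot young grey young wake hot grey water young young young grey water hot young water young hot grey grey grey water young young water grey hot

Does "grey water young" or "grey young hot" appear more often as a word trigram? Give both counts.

"grey water young": 2 occurrences
"grey young hot": 1 occurrence

"grey water young" (2 vs 1)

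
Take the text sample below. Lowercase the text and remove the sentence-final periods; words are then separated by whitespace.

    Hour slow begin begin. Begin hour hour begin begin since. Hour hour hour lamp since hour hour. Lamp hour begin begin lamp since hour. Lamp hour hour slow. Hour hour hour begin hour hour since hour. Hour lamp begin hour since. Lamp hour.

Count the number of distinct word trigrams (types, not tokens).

43 tokens → 41 trigram windows in total.
Repeated trigrams (each contributes count−1 duplicates):
  hour hour lamp: 3
  since hour hour: 3
  begin hour hour: 2
  hour begin begin: 2
  hour hour begin: 2
  hour hour hour: 2
  hour lamp hour: 2
  lamp since hour: 2
10 duplicate windows → 41 − 10 = 31 distinct.

31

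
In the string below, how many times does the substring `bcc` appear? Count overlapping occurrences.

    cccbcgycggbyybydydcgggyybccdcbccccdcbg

Sliding a length-3 window over the 38 characters (36 positions):
  position 25–27: bcc
  position 30–32: bcc

2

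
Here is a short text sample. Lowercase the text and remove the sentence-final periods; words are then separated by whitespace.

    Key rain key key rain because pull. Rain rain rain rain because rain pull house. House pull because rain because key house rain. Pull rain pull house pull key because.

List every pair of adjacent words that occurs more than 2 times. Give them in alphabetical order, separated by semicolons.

rain because; rain pull; rain rain

Bigram counts meeting the condition (more than 2 times):
  rain because: 3
  rain pull: 3
  rain rain: 3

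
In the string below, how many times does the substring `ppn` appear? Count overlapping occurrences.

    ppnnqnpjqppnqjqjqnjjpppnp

Sliding a length-3 window over the 25 characters (23 positions):
  position 1–3: ppn
  position 10–12: ppn
  position 22–24: ppn

3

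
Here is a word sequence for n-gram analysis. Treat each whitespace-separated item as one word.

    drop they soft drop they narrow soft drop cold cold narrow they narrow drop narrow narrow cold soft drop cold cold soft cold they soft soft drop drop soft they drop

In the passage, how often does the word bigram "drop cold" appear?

Scanning the 30 overlapping bigram windows for "drop cold":
  position 8–9: drop cold
  position 19–20: drop cold

2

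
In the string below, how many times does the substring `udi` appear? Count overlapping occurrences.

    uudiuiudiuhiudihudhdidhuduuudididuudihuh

Sliding a length-3 window over the 40 characters (38 positions):
  position 2–4: udi
  position 7–9: udi
  position 13–15: udi
  position 28–30: udi
  position 35–37: udi

5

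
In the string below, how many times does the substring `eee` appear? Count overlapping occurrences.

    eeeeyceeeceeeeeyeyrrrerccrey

6

Sliding a length-3 window over the 28 characters (26 positions):
  position 1–3: eee
  position 2–4: eee
  position 7–9: eee
  position 11–13: eee
  position 12–14: eee
  position 13–15: eee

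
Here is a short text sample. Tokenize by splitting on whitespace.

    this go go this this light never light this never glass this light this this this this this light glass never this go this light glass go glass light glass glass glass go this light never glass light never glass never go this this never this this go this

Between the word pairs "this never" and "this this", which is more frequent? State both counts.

"this this" (7 vs 2)

"this never": 2 occurrences
"this this": 7 occurrences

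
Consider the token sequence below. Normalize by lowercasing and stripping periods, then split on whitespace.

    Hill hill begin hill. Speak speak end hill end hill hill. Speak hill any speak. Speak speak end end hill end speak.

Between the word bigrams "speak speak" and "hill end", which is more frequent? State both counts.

"speak speak": 3 occurrences
"hill end": 2 occurrences

"speak speak" (3 vs 2)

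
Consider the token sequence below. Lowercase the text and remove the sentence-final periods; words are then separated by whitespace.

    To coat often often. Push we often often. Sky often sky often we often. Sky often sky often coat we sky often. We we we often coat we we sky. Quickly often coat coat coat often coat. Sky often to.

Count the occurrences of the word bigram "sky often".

6

Scanning the 39 overlapping bigram windows for "sky often":
  position 9–10: sky often
  position 11–12: sky often
  position 15–16: sky often
  position 17–18: sky often
  position 21–22: sky often
  position 38–39: sky often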